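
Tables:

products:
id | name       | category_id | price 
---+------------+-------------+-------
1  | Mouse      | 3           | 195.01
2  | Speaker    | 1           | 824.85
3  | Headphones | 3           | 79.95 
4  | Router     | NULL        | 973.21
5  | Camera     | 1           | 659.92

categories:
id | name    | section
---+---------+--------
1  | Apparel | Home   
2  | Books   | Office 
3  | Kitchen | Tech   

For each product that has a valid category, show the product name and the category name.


INNER JOIN keeps only products rows whose category_id matches an id in categories. Walk through each product:
  - product 1 (Mouse): category_id=3 -> matches Kitchen
  - product 2 (Speaker): category_id=1 -> matches Apparel
  - product 3 (Headphones): category_id=3 -> matches Kitchen
  - product 4 (Router): category_id=NULL, no match -> dropped
  - product 5 (Camera): category_id=1 -> matches Apparel
So 1 of 5 rows is dropped.

SQL:
SELECT a.name, b.name AS category
FROM products a
INNER JOIN categories b ON a.category_id = b.id

Result:
name       | category
-----------+---------
Mouse      | Kitchen 
Speaker    | Apparel 
Headphones | Kitchen 
Camera     | Apparel 


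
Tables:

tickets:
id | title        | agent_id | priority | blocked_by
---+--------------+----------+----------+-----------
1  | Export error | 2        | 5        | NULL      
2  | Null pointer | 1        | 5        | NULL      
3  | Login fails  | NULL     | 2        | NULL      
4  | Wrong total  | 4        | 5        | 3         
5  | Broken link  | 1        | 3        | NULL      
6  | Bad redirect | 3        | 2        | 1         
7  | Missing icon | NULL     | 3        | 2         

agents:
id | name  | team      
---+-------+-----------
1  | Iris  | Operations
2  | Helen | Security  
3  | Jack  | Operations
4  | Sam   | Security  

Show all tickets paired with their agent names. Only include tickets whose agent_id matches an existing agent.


INNER JOIN keeps only tickets rows whose agent_id matches an id in agents. Walk through each ticket:
  - ticket 1 (Export error): agent_id=2 -> matches Helen
  - ticket 2 (Null pointer): agent_id=1 -> matches Iris
  - ticket 3 (Login fails): agent_id=NULL, no match -> dropped
  - ticket 4 (Wrong total): agent_id=4 -> matches Sam
  - ticket 5 (Broken link): agent_id=1 -> matches Iris
  - ticket 6 (Bad redirect): agent_id=3 -> matches Jack
  - ticket 7 (Missing icon): agent_id=NULL, no match -> dropped
So 2 of 7 rows are dropped.

SQL:
SELECT a.title, b.name AS agent
FROM tickets a
INNER JOIN agents b ON a.agent_id = b.id

Result:
title        | agent
-------------+------
Export error | Helen
Null pointer | Iris 
Wrong total  | Sam  
Broken link  | Iris 
Bad redirect | Jack 


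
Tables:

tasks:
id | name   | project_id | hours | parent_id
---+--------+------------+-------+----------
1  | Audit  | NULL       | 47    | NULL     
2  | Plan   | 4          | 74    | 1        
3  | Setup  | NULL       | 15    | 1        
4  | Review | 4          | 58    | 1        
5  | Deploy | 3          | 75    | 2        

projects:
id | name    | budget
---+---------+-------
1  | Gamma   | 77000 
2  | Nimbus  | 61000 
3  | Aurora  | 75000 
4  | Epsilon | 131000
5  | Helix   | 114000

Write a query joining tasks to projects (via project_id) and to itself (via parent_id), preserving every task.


Two LEFT JOINs from the same base table tasks: one to projects via project_id, one to tasks itself via parent_id. Both are LEFT so every task is preserved.
Match against projects:
  - task 1 (Audit): project_id=NULL, no match -> kept with NULL
  - task 2 (Plan): project_id=4 -> matches Epsilon
  - task 3 (Setup): project_id=NULL, no match -> kept with NULL
  - task 4 (Review): project_id=4 -> matches Epsilon
  - task 5 (Deploy): project_id=3 -> matches Aurora
Match against tasks (self):
  - task 1 (Audit): parent_id=NULL -> NULL
  - task 2 (Plan): parent_id=1 -> Audit
  - task 3 (Setup): parent_id=1 -> Audit
  - task 4 (Review): parent_id=1 -> Audit
  - task 5 (Deploy): parent_id=2 -> Plan

SQL:
SELECT a.name, b.name AS project, c.name AS parent
FROM tasks a
LEFT JOIN projects b ON a.project_id = b.id
LEFT JOIN tasks c ON a.parent_id = c.id

Result:
name   | project | parent
-------+---------+-------
Audit  | NULL    | NULL  
Plan   | Epsilon | Audit 
Setup  | NULL    | Audit 
Review | Epsilon | Audit 
Deploy | Aurora  | Plan  


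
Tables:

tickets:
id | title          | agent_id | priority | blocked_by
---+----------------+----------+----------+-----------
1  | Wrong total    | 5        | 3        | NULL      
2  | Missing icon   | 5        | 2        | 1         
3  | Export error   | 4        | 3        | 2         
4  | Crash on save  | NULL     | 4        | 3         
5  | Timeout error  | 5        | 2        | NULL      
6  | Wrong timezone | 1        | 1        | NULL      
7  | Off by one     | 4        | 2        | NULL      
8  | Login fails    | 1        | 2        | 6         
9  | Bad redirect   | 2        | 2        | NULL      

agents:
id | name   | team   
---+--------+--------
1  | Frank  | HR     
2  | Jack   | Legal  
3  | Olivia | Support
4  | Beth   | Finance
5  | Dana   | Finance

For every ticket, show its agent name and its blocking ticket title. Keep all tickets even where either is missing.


Two LEFT JOINs from the same base table tickets: one to agents via agent_id, one to tickets itself via blocked_by. Both are LEFT so every ticket is preserved.
Match against agents:
  - ticket 1 (Wrong total): agent_id=5 -> matches Dana
  - ticket 2 (Missing icon): agent_id=5 -> matches Dana
  - ticket 3 (Export error): agent_id=4 -> matches Beth
  - ticket 4 (Crash on save): agent_id=NULL, no match -> kept with NULL
  - ticket 5 (Timeout error): agent_id=5 -> matches Dana
  - ticket 6 (Wrong timezone): agent_id=1 -> matches Frank
  - ticket 7 (Off by one): agent_id=4 -> matches Beth
  - ticket 8 (Login fails): agent_id=1 -> matches Frank
  - ticket 9 (Bad redirect): agent_id=2 -> matches Jack
Match against tickets (self):
  - ticket 1 (Wrong total): blocked_by=NULL -> NULL
  - ticket 2 (Missing icon): blocked_by=1 -> Wrong total
  - ticket 3 (Export error): blocked_by=2 -> Missing icon
  - ticket 4 (Crash on save): blocked_by=3 -> Export error
  - ticket 5 (Timeout error): blocked_by=NULL -> NULL
  - ticket 6 (Wrong timezone): blocked_by=NULL -> NULL
  - ticket 7 (Off by one): blocked_by=NULL -> NULL
  - ticket 8 (Login fails): blocked_by=6 -> Wrong timezone
  - ticket 9 (Bad redirect): blocked_by=NULL -> NULL

SQL:
SELECT a.title, b.name AS agent, c.title AS blocked_by
FROM tickets a
LEFT JOIN agents b ON a.agent_id = b.id
LEFT JOIN tickets c ON a.blocked_by = c.id

Result:
title          | agent | blocked_by    
---------------+-------+---------------
Wrong total    | Dana  | NULL          
Missing icon   | Dana  | Wrong total   
Export error   | Beth  | Missing icon  
Crash on save  | NULL  | Export error  
Timeout error  | Dana  | NULL          
Wrong timezone | Frank | NULL          
Off by one     | Beth  | NULL          
Login fails    | Frank | Wrong timezone
Bad redirect   | Jack  | NULL          


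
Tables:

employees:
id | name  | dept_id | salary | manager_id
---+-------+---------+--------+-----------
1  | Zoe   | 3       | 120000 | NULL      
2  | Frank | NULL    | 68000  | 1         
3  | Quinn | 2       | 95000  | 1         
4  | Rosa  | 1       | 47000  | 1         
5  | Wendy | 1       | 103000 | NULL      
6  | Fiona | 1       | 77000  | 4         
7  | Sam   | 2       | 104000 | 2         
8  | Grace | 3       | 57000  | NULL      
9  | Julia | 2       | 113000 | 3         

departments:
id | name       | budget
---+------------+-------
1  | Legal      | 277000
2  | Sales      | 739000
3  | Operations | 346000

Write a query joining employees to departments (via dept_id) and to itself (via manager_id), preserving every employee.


Two LEFT JOINs from the same base table employees: one to departments via dept_id, one to employees itself via manager_id. Both are LEFT so every employee is preserved.
Match against departments:
  - employee 1 (Zoe): dept_id=3 -> matches Operations
  - employee 2 (Frank): dept_id=NULL, no match -> kept with NULL
  - employee 3 (Quinn): dept_id=2 -> matches Sales
  - employee 4 (Rosa): dept_id=1 -> matches Legal
  - employee 5 (Wendy): dept_id=1 -> matches Legal
  - employee 6 (Fiona): dept_id=1 -> matches Legal
  - employee 7 (Sam): dept_id=2 -> matches Sales
  - employee 8 (Grace): dept_id=3 -> matches Operations
  - employee 9 (Julia): dept_id=2 -> matches Sales
Match against employees (self):
  - employee 1 (Zoe): manager_id=NULL -> NULL
  - employee 2 (Frank): manager_id=1 -> Zoe
  - employee 3 (Quinn): manager_id=1 -> Zoe
  - employee 4 (Rosa): manager_id=1 -> Zoe
  - employee 5 (Wendy): manager_id=NULL -> NULL
  - employee 6 (Fiona): manager_id=4 -> Rosa
  - employee 7 (Sam): manager_id=2 -> Frank
  - employee 8 (Grace): manager_id=NULL -> NULL
  - employee 9 (Julia): manager_id=3 -> Quinn

SQL:
SELECT a.name, b.name AS department, c.name AS manager
FROM employees a
LEFT JOIN departments b ON a.dept_id = b.id
LEFT JOIN employees c ON a.manager_id = c.id

Result:
name  | department | manager
------+------------+--------
Zoe   | Operations | NULL   
Frank | NULL       | Zoe    
Quinn | Sales      | Zoe    
Rosa  | Legal      | Zoe    
Wendy | Legal      | NULL   
Fiona | Legal      | Rosa   
Sam   | Sales      | Frank  
Grace | Operations | NULL   
Julia | Sales      | Quinn  


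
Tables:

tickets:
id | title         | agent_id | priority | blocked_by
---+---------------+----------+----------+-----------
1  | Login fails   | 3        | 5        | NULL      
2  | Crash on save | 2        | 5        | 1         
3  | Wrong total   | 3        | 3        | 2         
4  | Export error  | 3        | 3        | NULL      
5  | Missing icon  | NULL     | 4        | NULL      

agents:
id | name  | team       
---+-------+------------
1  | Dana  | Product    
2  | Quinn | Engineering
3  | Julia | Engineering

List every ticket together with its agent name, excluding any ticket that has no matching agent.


INNER JOIN keeps only tickets rows whose agent_id matches an id in agents. Walk through each ticket:
  - ticket 1 (Login fails): agent_id=3 -> matches Julia
  - ticket 2 (Crash on save): agent_id=2 -> matches Quinn
  - ticket 3 (Wrong total): agent_id=3 -> matches Julia
  - ticket 4 (Export error): agent_id=3 -> matches Julia
  - ticket 5 (Missing icon): agent_id=NULL, no match -> dropped
So 1 of 5 rows is dropped.

SQL:
SELECT a.title, b.name AS agent
FROM tickets a
INNER JOIN agents b ON a.agent_id = b.id

Result:
title         | agent
--------------+------
Login fails   | Julia
Crash on save | Quinn
Wrong total   | Julia
Export error  | Julia


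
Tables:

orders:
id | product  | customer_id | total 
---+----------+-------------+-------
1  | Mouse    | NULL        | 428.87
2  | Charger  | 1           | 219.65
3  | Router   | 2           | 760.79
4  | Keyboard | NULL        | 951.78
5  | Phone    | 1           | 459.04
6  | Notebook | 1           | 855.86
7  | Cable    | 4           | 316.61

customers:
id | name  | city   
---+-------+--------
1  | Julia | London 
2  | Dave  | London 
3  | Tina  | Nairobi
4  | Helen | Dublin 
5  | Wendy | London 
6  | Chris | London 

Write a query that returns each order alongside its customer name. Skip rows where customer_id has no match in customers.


INNER JOIN keeps only orders rows whose customer_id matches an id in customers. Walk through each order:
  - order 1 (Mouse): customer_id=NULL, no match -> dropped
  - order 2 (Charger): customer_id=1 -> matches Julia
  - order 3 (Router): customer_id=2 -> matches Dave
  - order 4 (Keyboard): customer_id=NULL, no match -> dropped
  - order 5 (Phone): customer_id=1 -> matches Julia
  - order 6 (Notebook): customer_id=1 -> matches Julia
  - order 7 (Cable): customer_id=4 -> matches Helen
So 2 of 7 rows are dropped.

SQL:
SELECT a.product, b.name AS customer
FROM orders a
INNER JOIN customers b ON a.customer_id = b.id

Result:
product  | customer
---------+---------
Charger  | Julia   
Router   | Dave    
Phone    | Julia   
Notebook | Julia   
Cable    | Helen   


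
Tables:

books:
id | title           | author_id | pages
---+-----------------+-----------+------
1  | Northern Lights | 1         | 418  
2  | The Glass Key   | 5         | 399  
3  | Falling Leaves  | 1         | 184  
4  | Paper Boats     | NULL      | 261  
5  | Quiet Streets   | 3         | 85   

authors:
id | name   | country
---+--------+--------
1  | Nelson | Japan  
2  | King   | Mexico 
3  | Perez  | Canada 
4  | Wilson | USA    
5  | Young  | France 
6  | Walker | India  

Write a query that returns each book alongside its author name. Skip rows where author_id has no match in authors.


INNER JOIN keeps only books rows whose author_id matches an id in authors. Walk through each book:
  - book 1 (Northern Lights): author_id=1 -> matches Nelson
  - book 2 (The Glass Key): author_id=5 -> matches Young
  - book 3 (Falling Leaves): author_id=1 -> matches Nelson
  - book 4 (Paper Boats): author_id=NULL, no match -> dropped
  - book 5 (Quiet Streets): author_id=3 -> matches Perez
So 1 of 5 rows is dropped.

SQL:
SELECT a.title, b.name AS author
FROM books a
INNER JOIN authors b ON a.author_id = b.id

Result:
title           | author
----------------+-------
Northern Lights | Nelson
The Glass Key   | Young 
Falling Leaves  | Nelson
Quiet Streets   | Perez 


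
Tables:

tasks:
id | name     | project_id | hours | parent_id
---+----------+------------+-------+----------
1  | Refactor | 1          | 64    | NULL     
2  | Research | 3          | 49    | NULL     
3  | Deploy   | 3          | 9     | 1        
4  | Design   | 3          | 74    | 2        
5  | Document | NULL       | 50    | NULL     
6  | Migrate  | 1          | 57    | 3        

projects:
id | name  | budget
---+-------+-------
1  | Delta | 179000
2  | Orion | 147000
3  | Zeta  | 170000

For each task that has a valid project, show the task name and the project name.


INNER JOIN keeps only tasks rows whose project_id matches an id in projects. Walk through each task:
  - task 1 (Refactor): project_id=1 -> matches Delta
  - task 2 (Research): project_id=3 -> matches Zeta
  - task 3 (Deploy): project_id=3 -> matches Zeta
  - task 4 (Design): project_id=3 -> matches Zeta
  - task 5 (Document): project_id=NULL, no match -> dropped
  - task 6 (Migrate): project_id=1 -> matches Delta
So 1 of 6 rows is dropped.

SQL:
SELECT a.name, b.name AS project
FROM tasks a
INNER JOIN projects b ON a.project_id = b.id

Result:
name     | project
---------+--------
Refactor | Delta  
Research | Zeta   
Deploy   | Zeta   
Design   | Zeta   
Migrate  | Delta  


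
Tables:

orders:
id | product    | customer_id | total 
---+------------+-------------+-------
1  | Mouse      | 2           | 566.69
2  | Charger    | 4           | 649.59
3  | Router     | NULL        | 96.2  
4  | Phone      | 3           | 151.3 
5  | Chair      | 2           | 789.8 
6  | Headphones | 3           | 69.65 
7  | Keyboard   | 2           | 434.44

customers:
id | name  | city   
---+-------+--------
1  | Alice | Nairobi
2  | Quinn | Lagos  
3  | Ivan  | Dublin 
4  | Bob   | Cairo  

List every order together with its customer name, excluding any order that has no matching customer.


INNER JOIN keeps only orders rows whose customer_id matches an id in customers. Walk through each order:
  - order 1 (Mouse): customer_id=2 -> matches Quinn
  - order 2 (Charger): customer_id=4 -> matches Bob
  - order 3 (Router): customer_id=NULL, no match -> dropped
  - order 4 (Phone): customer_id=3 -> matches Ivan
  - order 5 (Chair): customer_id=2 -> matches Quinn
  - order 6 (Headphones): customer_id=3 -> matches Ivan
  - order 7 (Keyboard): customer_id=2 -> matches Quinn
So 1 of 7 rows is dropped.

SQL:
SELECT a.product, b.name AS customer
FROM orders a
INNER JOIN customers b ON a.customer_id = b.id

Result:
product    | customer
-----------+---------
Mouse      | Quinn   
Charger    | Bob     
Phone      | Ivan    
Chair      | Quinn   
Headphones | Ivan    
Keyboard   | Quinn   


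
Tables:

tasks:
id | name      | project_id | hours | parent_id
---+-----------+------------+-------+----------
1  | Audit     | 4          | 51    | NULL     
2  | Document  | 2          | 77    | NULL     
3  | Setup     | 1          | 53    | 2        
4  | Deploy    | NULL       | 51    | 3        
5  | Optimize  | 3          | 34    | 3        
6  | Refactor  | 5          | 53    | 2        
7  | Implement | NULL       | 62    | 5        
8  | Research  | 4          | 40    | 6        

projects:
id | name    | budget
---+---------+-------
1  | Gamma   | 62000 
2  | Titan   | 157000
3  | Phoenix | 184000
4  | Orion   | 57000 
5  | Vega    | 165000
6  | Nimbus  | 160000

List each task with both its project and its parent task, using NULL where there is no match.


Two LEFT JOINs from the same base table tasks: one to projects via project_id, one to tasks itself via parent_id. Both are LEFT so every task is preserved.
Match against projects:
  - task 1 (Audit): project_id=4 -> matches Orion
  - task 2 (Document): project_id=2 -> matches Titan
  - task 3 (Setup): project_id=1 -> matches Gamma
  - task 4 (Deploy): project_id=NULL, no match -> kept with NULL
  - task 5 (Optimize): project_id=3 -> matches Phoenix
  - task 6 (Refactor): project_id=5 -> matches Vega
  - task 7 (Implement): project_id=NULL, no match -> kept with NULL
  - task 8 (Research): project_id=4 -> matches Orion
Match against tasks (self):
  - task 1 (Audit): parent_id=NULL -> NULL
  - task 2 (Document): parent_id=NULL -> NULL
  - task 3 (Setup): parent_id=2 -> Document
  - task 4 (Deploy): parent_id=3 -> Setup
  - task 5 (Optimize): parent_id=3 -> Setup
  - task 6 (Refactor): parent_id=2 -> Document
  - task 7 (Implement): parent_id=5 -> Optimize
  - task 8 (Research): parent_id=6 -> Refactor

SQL:
SELECT a.name, b.name AS project, c.name AS parent
FROM tasks a
LEFT JOIN projects b ON a.project_id = b.id
LEFT JOIN tasks c ON a.parent_id = c.id

Result:
name      | project | parent  
----------+---------+---------
Audit     | Orion   | NULL    
Document  | Titan   | NULL    
Setup     | Gamma   | Document
Deploy    | NULL    | Setup   
Optimize  | Phoenix | Setup   
Refactor  | Vega    | Document
Implement | NULL    | Optimize
Research  | Orion   | Refactor


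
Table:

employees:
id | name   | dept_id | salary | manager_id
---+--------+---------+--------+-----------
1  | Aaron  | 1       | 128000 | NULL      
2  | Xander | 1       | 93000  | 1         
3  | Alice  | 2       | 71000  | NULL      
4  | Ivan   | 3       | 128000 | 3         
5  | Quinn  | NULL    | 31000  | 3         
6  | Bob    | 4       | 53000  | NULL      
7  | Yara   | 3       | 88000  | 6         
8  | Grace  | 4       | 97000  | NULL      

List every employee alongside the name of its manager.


This is a self-join: employees is joined to a second copy of itself, matching each row's manager_id to another row's id. Use LEFT JOIN so rows with manager_id=NULL are kept.
  - employee 1 (Aaron): manager_id=NULL -> NULL
  - employee 2 (Xander): manager_id=1 -> Aaron
  - employee 3 (Alice): manager_id=NULL -> NULL
  - employee 4 (Ivan): manager_id=3 -> Alice
  - employee 5 (Quinn): manager_id=3 -> Alice
  - employee 6 (Bob): manager_id=NULL -> NULL
  - employee 7 (Yara): manager_id=6 -> Bob
  - employee 8 (Grace): manager_id=NULL -> NULL

SQL:
SELECT a.name AS item, b.name AS manager
FROM employees a
LEFT JOIN employees b ON a.manager_id = b.id

Result:
item   | manager
-------+--------
Aaron  | NULL   
Xander | Aaron  
Alice  | NULL   
Ivan   | Alice  
Quinn  | Alice  
Bob    | NULL   
Yara   | Bob    
Grace  | NULL   


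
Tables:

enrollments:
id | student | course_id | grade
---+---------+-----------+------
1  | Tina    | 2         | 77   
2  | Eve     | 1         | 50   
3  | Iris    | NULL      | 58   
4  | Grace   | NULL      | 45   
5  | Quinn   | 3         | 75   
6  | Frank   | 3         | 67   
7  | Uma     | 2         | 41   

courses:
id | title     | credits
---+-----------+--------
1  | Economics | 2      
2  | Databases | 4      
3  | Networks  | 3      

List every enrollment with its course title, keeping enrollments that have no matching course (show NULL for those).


LEFT JOIN keeps every row from enrollments (the left table); where course_id has no match in courses, the course columns become NULL. Walk through each enrollment:
  - enrollment 1 (Tina): course_id=2 -> matches Databases
  - enrollment 2 (Eve): course_id=1 -> matches Economics
  - enrollment 3 (Iris): course_id=NULL, no match -> kept with NULL
  - enrollment 4 (Grace): course_id=NULL, no match -> kept with NULL
  - enrollment 5 (Quinn): course_id=3 -> matches Networks
  - enrollment 6 (Frank): course_id=3 -> matches Networks
  - enrollment 7 (Uma): course_id=2 -> matches Databases
All 7 rows appear; 2 have NULL course.

SQL:
SELECT a.student, b.title AS course
FROM enrollments a
LEFT JOIN courses b ON a.course_id = b.id

Result:
student | course   
--------+----------
Tina    | Databases
Eve     | Economics
Iris    | NULL     
Grace   | NULL     
Quinn   | Networks 
Frank   | Networks 
Uma     | Databases


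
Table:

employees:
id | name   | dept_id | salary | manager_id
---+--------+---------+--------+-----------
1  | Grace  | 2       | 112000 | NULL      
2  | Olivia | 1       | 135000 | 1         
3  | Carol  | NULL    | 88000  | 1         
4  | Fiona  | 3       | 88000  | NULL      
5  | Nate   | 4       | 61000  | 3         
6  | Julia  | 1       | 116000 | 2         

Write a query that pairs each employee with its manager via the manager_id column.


This is a self-join: employees is joined to a second copy of itself, matching each row's manager_id to another row's id. Use LEFT JOIN so rows with manager_id=NULL are kept.
  - employee 1 (Grace): manager_id=NULL -> NULL
  - employee 2 (Olivia): manager_id=1 -> Grace
  - employee 3 (Carol): manager_id=1 -> Grace
  - employee 4 (Fiona): manager_id=NULL -> NULL
  - employee 5 (Nate): manager_id=3 -> Carol
  - employee 6 (Julia): manager_id=2 -> Olivia

SQL:
SELECT a.name AS item, b.name AS manager
FROM employees a
LEFT JOIN employees b ON a.manager_id = b.id

Result:
item   | manager
-------+--------
Grace  | NULL   
Olivia | Grace  
Carol  | Grace  
Fiona  | NULL   
Nate   | Carol  
Julia  | Olivia 


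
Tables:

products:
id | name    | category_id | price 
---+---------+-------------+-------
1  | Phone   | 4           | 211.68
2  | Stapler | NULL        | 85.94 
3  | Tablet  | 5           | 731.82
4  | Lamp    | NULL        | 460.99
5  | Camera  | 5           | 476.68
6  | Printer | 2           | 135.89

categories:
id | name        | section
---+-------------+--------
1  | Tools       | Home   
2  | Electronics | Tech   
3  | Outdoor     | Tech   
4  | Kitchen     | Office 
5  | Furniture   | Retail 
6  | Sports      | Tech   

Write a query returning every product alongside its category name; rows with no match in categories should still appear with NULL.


LEFT JOIN keeps every row from products (the left table); where category_id has no match in categories, the category columns become NULL. Walk through each product:
  - product 1 (Phone): category_id=4 -> matches Kitchen
  - product 2 (Stapler): category_id=NULL, no match -> kept with NULL
  - product 3 (Tablet): category_id=5 -> matches Furniture
  - product 4 (Lamp): category_id=NULL, no match -> kept with NULL
  - product 5 (Camera): category_id=5 -> matches Furniture
  - product 6 (Printer): category_id=2 -> matches Electronics
All 6 rows appear; 2 have NULL category.

SQL:
SELECT a.name, b.name AS category
FROM products a
LEFT JOIN categories b ON a.category_id = b.id

Result:
name    | category   
--------+------------
Phone   | Kitchen    
Stapler | NULL       
Tablet  | Furniture  
Lamp    | NULL       
Camera  | Furniture  
Printer | Electronics


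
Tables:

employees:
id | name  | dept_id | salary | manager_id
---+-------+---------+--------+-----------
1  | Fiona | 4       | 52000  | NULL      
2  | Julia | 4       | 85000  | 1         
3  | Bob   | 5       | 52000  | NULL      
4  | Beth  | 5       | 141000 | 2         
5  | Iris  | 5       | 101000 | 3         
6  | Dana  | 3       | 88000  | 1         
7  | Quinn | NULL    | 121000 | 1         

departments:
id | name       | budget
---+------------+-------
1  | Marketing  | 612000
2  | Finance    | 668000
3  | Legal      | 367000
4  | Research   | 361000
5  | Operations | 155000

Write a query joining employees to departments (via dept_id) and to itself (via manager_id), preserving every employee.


Two LEFT JOINs from the same base table employees: one to departments via dept_id, one to employees itself via manager_id. Both are LEFT so every employee is preserved.
Match against departments:
  - employee 1 (Fiona): dept_id=4 -> matches Research
  - employee 2 (Julia): dept_id=4 -> matches Research
  - employee 3 (Bob): dept_id=5 -> matches Operations
  - employee 4 (Beth): dept_id=5 -> matches Operations
  - employee 5 (Iris): dept_id=5 -> matches Operations
  - employee 6 (Dana): dept_id=3 -> matches Legal
  - employee 7 (Quinn): dept_id=NULL, no match -> kept with NULL
Match against employees (self):
  - employee 1 (Fiona): manager_id=NULL -> NULL
  - employee 2 (Julia): manager_id=1 -> Fiona
  - employee 3 (Bob): manager_id=NULL -> NULL
  - employee 4 (Beth): manager_id=2 -> Julia
  - employee 5 (Iris): manager_id=3 -> Bob
  - employee 6 (Dana): manager_id=1 -> Fiona
  - employee 7 (Quinn): manager_id=1 -> Fiona

SQL:
SELECT a.name, b.name AS department, c.name AS manager
FROM employees a
LEFT JOIN departments b ON a.dept_id = b.id
LEFT JOIN employees c ON a.manager_id = c.id

Result:
name  | department | manager
------+------------+--------
Fiona | Research   | NULL   
Julia | Research   | Fiona  
Bob   | Operations | NULL   
Beth  | Operations | Julia  
Iris  | Operations | Bob    
Dana  | Legal      | Fiona  
Quinn | NULL       | Fiona  


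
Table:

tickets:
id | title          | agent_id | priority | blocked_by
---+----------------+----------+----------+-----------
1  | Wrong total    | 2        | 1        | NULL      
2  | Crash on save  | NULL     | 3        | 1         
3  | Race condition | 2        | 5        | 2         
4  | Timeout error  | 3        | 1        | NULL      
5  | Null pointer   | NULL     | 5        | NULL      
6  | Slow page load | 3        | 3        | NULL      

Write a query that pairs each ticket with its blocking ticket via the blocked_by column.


This is a self-join: tickets is joined to a second copy of itself, matching each row's blocked_by to another row's id. Use LEFT JOIN so rows with blocked_by=NULL are kept.
  - ticket 1 (Wrong total): blocked_by=NULL -> NULL
  - ticket 2 (Crash on save): blocked_by=1 -> Wrong total
  - ticket 3 (Race condition): blocked_by=2 -> Crash on save
  - ticket 4 (Timeout error): blocked_by=NULL -> NULL
  - ticket 5 (Null pointer): blocked_by=NULL -> NULL
  - ticket 6 (Slow page load): blocked_by=NULL -> NULL

SQL:
SELECT a.title AS item, b.title AS blocked_by
FROM tickets a
LEFT JOIN tickets b ON a.blocked_by = b.id

Result:
item           | blocked_by   
---------------+--------------
Wrong total    | NULL         
Crash on save  | Wrong total  
Race condition | Crash on save
Timeout error  | NULL         
Null pointer   | NULL         
Slow page load | NULL         


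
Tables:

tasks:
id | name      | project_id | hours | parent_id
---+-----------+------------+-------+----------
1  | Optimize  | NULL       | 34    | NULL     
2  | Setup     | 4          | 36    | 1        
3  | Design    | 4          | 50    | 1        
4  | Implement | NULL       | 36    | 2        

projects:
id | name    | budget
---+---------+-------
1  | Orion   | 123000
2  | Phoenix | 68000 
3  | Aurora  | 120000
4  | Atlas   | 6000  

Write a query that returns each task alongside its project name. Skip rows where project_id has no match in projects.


INNER JOIN keeps only tasks rows whose project_id matches an id in projects. Walk through each task:
  - task 1 (Optimize): project_id=NULL, no match -> dropped
  - task 2 (Setup): project_id=4 -> matches Atlas
  - task 3 (Design): project_id=4 -> matches Atlas
  - task 4 (Implement): project_id=NULL, no match -> dropped
So 2 of 4 rows are dropped.

SQL:
SELECT a.name, b.name AS project
FROM tasks a
INNER JOIN projects b ON a.project_id = b.id

Result:
name   | project
-------+--------
Setup  | Atlas  
Design | Atlas  


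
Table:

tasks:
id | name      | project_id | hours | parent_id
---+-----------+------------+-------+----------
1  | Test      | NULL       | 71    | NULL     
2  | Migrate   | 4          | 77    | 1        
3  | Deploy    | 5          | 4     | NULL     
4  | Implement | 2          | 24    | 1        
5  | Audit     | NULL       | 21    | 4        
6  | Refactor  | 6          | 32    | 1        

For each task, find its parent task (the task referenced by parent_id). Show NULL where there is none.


This is a self-join: tasks is joined to a second copy of itself, matching each row's parent_id to another row's id. Use LEFT JOIN so rows with parent_id=NULL are kept.
  - task 1 (Test): parent_id=NULL -> NULL
  - task 2 (Migrate): parent_id=1 -> Test
  - task 3 (Deploy): parent_id=NULL -> NULL
  - task 4 (Implement): parent_id=1 -> Test
  - task 5 (Audit): parent_id=4 -> Implement
  - task 6 (Refactor): parent_id=1 -> Test

SQL:
SELECT a.name AS item, b.name AS parent
FROM tasks a
LEFT JOIN tasks b ON a.parent_id = b.id

Result:
item      | parent   
----------+----------
Test      | NULL     
Migrate   | Test     
Deploy    | NULL     
Implement | Test     
Audit     | Implement
Refactor  | Test     


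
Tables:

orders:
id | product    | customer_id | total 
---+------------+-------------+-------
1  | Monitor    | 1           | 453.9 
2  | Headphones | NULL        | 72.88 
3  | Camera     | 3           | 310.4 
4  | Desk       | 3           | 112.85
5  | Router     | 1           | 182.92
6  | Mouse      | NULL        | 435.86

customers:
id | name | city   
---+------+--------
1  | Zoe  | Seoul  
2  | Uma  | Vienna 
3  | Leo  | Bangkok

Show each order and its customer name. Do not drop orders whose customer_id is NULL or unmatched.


LEFT JOIN keeps every row from orders (the left table); where customer_id has no match in customers, the customer columns become NULL. Walk through each order:
  - order 1 (Monitor): customer_id=1 -> matches Zoe
  - order 2 (Headphones): customer_id=NULL, no match -> kept with NULL
  - order 3 (Camera): customer_id=3 -> matches Leo
  - order 4 (Desk): customer_id=3 -> matches Leo
  - order 5 (Router): customer_id=1 -> matches Zoe
  - order 6 (Mouse): customer_id=NULL, no match -> kept with NULL
All 6 rows appear; 2 have NULL customer.

SQL:
SELECT a.product, b.name AS customer
FROM orders a
LEFT JOIN customers b ON a.customer_id = b.id

Result:
product    | customer
-----------+---------
Monitor    | Zoe     
Headphones | NULL    
Camera     | Leo     
Desk       | Leo     
Router     | Zoe     
Mouse      | NULL    


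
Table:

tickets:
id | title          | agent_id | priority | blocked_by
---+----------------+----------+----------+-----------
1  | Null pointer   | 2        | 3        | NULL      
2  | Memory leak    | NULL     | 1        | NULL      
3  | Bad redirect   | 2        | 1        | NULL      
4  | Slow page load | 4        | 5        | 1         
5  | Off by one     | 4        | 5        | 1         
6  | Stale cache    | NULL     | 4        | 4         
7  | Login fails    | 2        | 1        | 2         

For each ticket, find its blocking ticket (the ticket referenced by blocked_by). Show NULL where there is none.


This is a self-join: tickets is joined to a second copy of itself, matching each row's blocked_by to another row's id. Use LEFT JOIN so rows with blocked_by=NULL are kept.
  - ticket 1 (Null pointer): blocked_by=NULL -> NULL
  - ticket 2 (Memory leak): blocked_by=NULL -> NULL
  - ticket 3 (Bad redirect): blocked_by=NULL -> NULL
  - ticket 4 (Slow page load): blocked_by=1 -> Null pointer
  - ticket 5 (Off by one): blocked_by=1 -> Null pointer
  - ticket 6 (Stale cache): blocked_by=4 -> Slow page load
  - ticket 7 (Login fails): blocked_by=2 -> Memory leak

SQL:
SELECT a.title AS item, b.title AS blocked_by
FROM tickets a
LEFT JOIN tickets b ON a.blocked_by = b.id

Result:
item           | blocked_by    
---------------+---------------
Null pointer   | NULL          
Memory leak    | NULL          
Bad redirect   | NULL          
Slow page load | Null pointer  
Off by one     | Null pointer  
Stale cache    | Slow page load
Login fails    | Memory leak   


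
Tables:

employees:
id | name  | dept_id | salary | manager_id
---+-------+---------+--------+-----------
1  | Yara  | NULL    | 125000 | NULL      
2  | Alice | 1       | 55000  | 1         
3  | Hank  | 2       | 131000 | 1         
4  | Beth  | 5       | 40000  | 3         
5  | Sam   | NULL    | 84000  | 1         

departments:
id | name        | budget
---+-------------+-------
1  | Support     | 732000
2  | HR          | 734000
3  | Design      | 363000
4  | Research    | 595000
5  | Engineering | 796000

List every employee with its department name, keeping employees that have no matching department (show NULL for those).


LEFT JOIN keeps every row from employees (the left table); where dept_id has no match in departments, the department columns become NULL. Walk through each employee:
  - employee 1 (Yara): dept_id=NULL, no match -> kept with NULL
  - employee 2 (Alice): dept_id=1 -> matches Support
  - employee 3 (Hank): dept_id=2 -> matches HR
  - employee 4 (Beth): dept_id=5 -> matches Engineering
  - employee 5 (Sam): dept_id=NULL, no match -> kept with NULL
All 5 rows appear; 2 have NULL department.

SQL:
SELECT a.name, b.name AS department
FROM employees a
LEFT JOIN departments b ON a.dept_id = b.id

Result:
name  | department 
------+------------
Yara  | NULL       
Alice | Support    
Hank  | HR         
Beth  | Engineering
Sam   | NULL       


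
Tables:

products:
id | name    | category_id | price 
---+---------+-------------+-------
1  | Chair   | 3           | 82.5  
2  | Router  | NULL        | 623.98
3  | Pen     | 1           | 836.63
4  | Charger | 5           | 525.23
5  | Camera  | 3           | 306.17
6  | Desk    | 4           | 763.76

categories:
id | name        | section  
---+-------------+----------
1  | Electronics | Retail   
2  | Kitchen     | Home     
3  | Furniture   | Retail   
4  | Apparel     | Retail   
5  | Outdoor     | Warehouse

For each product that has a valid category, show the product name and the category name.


INNER JOIN keeps only products rows whose category_id matches an id in categories. Walk through each product:
  - product 1 (Chair): category_id=3 -> matches Furniture
  - product 2 (Router): category_id=NULL, no match -> dropped
  - product 3 (Pen): category_id=1 -> matches Electronics
  - product 4 (Charger): category_id=5 -> matches Outdoor
  - product 5 (Camera): category_id=3 -> matches Furniture
  - product 6 (Desk): category_id=4 -> matches Apparel
So 1 of 6 rows is dropped.

SQL:
SELECT a.name, b.name AS category
FROM products a
INNER JOIN categories b ON a.category_id = b.id

Result:
name    | category   
--------+------------
Chair   | Furniture  
Pen     | Electronics
Charger | Outdoor    
Camera  | Furniture  
Desk    | Apparel    


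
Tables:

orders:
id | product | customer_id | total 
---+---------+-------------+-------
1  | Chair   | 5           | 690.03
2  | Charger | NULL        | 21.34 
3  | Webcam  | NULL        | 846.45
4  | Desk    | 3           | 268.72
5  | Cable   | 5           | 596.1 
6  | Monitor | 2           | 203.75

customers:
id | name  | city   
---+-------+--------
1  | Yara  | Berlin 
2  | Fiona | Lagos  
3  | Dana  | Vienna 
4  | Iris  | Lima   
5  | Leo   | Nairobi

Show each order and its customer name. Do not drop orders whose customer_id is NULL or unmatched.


LEFT JOIN keeps every row from orders (the left table); where customer_id has no match in customers, the customer columns become NULL. Walk through each order:
  - order 1 (Chair): customer_id=5 -> matches Leo
  - order 2 (Charger): customer_id=NULL, no match -> kept with NULL
  - order 3 (Webcam): customer_id=NULL, no match -> kept with NULL
  - order 4 (Desk): customer_id=3 -> matches Dana
  - order 5 (Cable): customer_id=5 -> matches Leo
  - order 6 (Monitor): customer_id=2 -> matches Fiona
All 6 rows appear; 2 have NULL customer.

SQL:
SELECT a.product, b.name AS customer
FROM orders a
LEFT JOIN customers b ON a.customer_id = b.id

Result:
product | customer
--------+---------
Chair   | Leo     
Charger | NULL    
Webcam  | NULL    
Desk    | Dana    
Cable   | Leo     
Monitor | Fiona   


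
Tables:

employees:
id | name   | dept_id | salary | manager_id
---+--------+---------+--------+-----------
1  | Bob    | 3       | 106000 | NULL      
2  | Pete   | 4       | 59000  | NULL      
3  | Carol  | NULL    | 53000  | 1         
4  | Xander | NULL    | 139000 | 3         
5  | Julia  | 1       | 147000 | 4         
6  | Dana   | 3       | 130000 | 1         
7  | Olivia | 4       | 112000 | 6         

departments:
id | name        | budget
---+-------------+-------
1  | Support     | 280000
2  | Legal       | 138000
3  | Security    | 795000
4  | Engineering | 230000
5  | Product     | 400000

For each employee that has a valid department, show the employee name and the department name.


INNER JOIN keeps only employees rows whose dept_id matches an id in departments. Walk through each employee:
  - employee 1 (Bob): dept_id=3 -> matches Security
  - employee 2 (Pete): dept_id=4 -> matches Engineering
  - employee 3 (Carol): dept_id=NULL, no match -> dropped
  - employee 4 (Xander): dept_id=NULL, no match -> dropped
  - employee 5 (Julia): dept_id=1 -> matches Support
  - employee 6 (Dana): dept_id=3 -> matches Security
  - employee 7 (Olivia): dept_id=4 -> matches Engineering
So 2 of 7 rows are dropped.

SQL:
SELECT a.name, b.name AS department
FROM employees a
INNER JOIN departments b ON a.dept_id = b.id

Result:
name   | department 
-------+------------
Bob    | Security   
Pete   | Engineering
Julia  | Support    
Dana   | Security   
Olivia | Engineering


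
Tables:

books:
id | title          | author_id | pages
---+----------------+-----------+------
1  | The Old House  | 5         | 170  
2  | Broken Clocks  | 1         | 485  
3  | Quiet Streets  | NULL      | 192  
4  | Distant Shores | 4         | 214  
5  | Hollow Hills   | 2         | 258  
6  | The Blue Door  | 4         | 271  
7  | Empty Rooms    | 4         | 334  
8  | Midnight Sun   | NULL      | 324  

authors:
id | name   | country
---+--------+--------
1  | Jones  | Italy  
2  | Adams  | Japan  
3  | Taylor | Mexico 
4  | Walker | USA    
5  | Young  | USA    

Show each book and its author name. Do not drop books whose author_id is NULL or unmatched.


LEFT JOIN keeps every row from books (the left table); where author_id has no match in authors, the author columns become NULL. Walk through each book:
  - book 1 (The Old House): author_id=5 -> matches Young
  - book 2 (Broken Clocks): author_id=1 -> matches Jones
  - book 3 (Quiet Streets): author_id=NULL, no match -> kept with NULL
  - book 4 (Distant Shores): author_id=4 -> matches Walker
  - book 5 (Hollow Hills): author_id=2 -> matches Adams
  - book 6 (The Blue Door): author_id=4 -> matches Walker
  - book 7 (Empty Rooms): author_id=4 -> matches Walker
  - book 8 (Midnight Sun): author_id=NULL, no match -> kept with NULL
All 8 rows appear; 2 have NULL author.

SQL:
SELECT a.title, b.name AS author
FROM books a
LEFT JOIN authors b ON a.author_id = b.id

Result:
title          | author
---------------+-------
The Old House  | Young 
Broken Clocks  | Jones 
Quiet Streets  | NULL  
Distant Shores | Walker
Hollow Hills   | Adams 
The Blue Door  | Walker
Empty Rooms    | Walker
Midnight Sun   | NULL  


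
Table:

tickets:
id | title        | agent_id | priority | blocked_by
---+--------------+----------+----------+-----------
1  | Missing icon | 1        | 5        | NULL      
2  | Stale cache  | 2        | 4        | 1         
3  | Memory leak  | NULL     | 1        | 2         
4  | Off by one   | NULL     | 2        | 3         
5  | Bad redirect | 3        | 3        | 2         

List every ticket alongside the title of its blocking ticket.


This is a self-join: tickets is joined to a second copy of itself, matching each row's blocked_by to another row's id. Use LEFT JOIN so rows with blocked_by=NULL are kept.
  - ticket 1 (Missing icon): blocked_by=NULL -> NULL
  - ticket 2 (Stale cache): blocked_by=1 -> Missing icon
  - ticket 3 (Memory leak): blocked_by=2 -> Stale cache
  - ticket 4 (Off by one): blocked_by=3 -> Memory leak
  - ticket 5 (Bad redirect): blocked_by=2 -> Stale cache

SQL:
SELECT a.title AS item, b.title AS blocked_by
FROM tickets a
LEFT JOIN tickets b ON a.blocked_by = b.id

Result:
item         | blocked_by  
-------------+-------------
Missing icon | NULL        
Stale cache  | Missing icon
Memory leak  | Stale cache 
Off by one   | Memory leak 
Bad redirect | Stale cache 
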